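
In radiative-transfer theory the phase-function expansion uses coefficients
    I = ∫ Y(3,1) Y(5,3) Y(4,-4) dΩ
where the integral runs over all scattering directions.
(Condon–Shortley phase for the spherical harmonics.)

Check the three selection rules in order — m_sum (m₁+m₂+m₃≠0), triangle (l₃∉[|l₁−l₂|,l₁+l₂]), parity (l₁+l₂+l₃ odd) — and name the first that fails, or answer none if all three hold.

none

azimuthal sum: 1 + 3 − 4 = 0  ✓
2 ≤ 4 ≤ 8 (triangle on l)  ✓
L = 3 + 5 + 4 = 12 (even)  ✓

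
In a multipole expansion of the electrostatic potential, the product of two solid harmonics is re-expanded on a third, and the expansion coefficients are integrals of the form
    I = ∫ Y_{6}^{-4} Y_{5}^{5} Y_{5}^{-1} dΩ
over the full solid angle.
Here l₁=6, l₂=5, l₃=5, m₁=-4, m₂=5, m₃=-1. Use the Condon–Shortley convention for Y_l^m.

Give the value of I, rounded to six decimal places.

0.178246

Checks pass: Σm=0; 16 even; l₃=5∈[1,11].
(2·6+1)(2·5+1)(2·5+1) = 1573
Δ: 6! 6! 4! / 17! → 1/28588560
sum: t=1:−1/345600 t=2:+1/13824 t=3:−1/5184 t=4:+1/13824 t=5:−1/345600 = -7/129600
3j²(6 5 5; 0 0 0) = Δ·Π!·Σ² = 80/7293  (sign +1)
sum: t=6:+1/829440 = 1/829440
3j²(6 5 5; -4 5 -1) = Δ·Π!·Σ² = 225/9724  (sign +1)
combine: 4πI² = 1573·80/7293·225/9724 = 1500/3757
take √, sign +1: I = 0.17824613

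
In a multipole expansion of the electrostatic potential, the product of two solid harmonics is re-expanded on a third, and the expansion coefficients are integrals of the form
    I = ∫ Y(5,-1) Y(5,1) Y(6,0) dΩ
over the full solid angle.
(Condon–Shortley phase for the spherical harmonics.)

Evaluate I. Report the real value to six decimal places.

m-sum 0 ✓  L=16 even ✓  0≤6≤10 ✓
Π(2lᵢ+1) = 11×11×13 = 1573
triangle coeff Δ(5,5,6) = 1/28588560
Σ_t [0,4]: t=0:+1/345600 t=1:−1/13824 t=2:+1/5184 t=3:−1/13824 t=4:+1/345600 = 7/129600
(3j)²=80/7293 [(5 5 6; 0 0 0)], sign=+1
Σ_t [0,4]: t=0:+1/12441600 t=1:−1/86400 t=2:+1/9216 t=3:−1/7776 t=4:+1/55296 = -7/518400
(3j)²=12/12155 [(5 5 6; -1 1 0)], sign=-1
⇒ 4πI² = 64/3757
I = (-1)√(64/3757/(4π)) = -0.03681836

-0.036818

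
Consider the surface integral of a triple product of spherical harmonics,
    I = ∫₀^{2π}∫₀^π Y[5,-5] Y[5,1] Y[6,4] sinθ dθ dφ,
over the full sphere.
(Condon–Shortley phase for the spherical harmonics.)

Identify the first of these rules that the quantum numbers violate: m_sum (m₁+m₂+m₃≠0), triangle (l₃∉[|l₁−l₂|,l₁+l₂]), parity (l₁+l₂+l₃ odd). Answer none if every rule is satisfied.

none

Σmᵢ = 0  ✓
l₃∈[|l₁−l₂|,l₁+l₂]=[0,10], have l₃=6  ✓
Σlᵢ = 16 ⇒ even  ✓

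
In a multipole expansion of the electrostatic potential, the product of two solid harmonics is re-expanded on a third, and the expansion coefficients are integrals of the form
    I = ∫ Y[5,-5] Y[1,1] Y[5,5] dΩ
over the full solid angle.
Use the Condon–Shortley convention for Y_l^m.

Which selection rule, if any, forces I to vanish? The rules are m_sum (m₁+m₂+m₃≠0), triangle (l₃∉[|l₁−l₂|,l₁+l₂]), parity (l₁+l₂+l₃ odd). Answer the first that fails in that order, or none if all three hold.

m_sum

azimuthal sum: -5 + 1 + 5 = 1  ✗
4 ≤ 5 ≤ 6 (triangle on l)
L = 5 + 1 + 5 = 11 (odd)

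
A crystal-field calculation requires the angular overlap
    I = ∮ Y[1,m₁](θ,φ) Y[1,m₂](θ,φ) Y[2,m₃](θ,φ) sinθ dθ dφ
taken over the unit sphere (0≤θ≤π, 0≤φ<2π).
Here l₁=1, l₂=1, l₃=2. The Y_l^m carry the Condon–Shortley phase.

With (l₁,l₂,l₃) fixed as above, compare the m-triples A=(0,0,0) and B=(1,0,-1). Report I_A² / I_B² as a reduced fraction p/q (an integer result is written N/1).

Same 1,1,2: normalisation and zero-m 3j drop out of the ratio.
A: Δ: 0! 2! 2! / 5! → 1/30; sum: t=0:+1/1 = 1/1; 3j²(1 1 2; 0 0 0) = Δ·Π!·Σ² = 2/15  (sign +1)
B: Δ: 0! 2! 2! / 5! → 1/30; sum: t=0:+1/2 = 1/2; 3j²(1 1 2; 1 0 -1) = Δ·Π!·Σ² = 1/10  (sign -1)
I_A²/I_B² = (2/15)/(1/10) = 4/3

4/3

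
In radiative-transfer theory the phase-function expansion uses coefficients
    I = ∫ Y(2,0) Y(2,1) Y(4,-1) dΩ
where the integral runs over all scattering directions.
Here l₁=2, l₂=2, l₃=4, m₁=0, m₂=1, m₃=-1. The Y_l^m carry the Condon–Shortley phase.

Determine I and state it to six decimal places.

Rules hold: Σm=0, L=8 even, 0≤4≤4.
N = 5·5·9 = 225
Δ = 0!·4!·4!/9! = 1/630
Racah Σ t=0..0: t=0:+1/16 = 1/16
⇒ 3j(2 2 4; 0 0 0)² = 2/35, sgn +1
Racah Σ t=0..0: t=0:+1/24 = 1/24
⇒ 3j(2 2 4; 0 1 -1)² = 1/21, sgn -1
4πI² = N·(3j₀)²·(3jₘ)² = 30/49
I = -1·√(0.612245/4π) = -0.22072812

-0.220728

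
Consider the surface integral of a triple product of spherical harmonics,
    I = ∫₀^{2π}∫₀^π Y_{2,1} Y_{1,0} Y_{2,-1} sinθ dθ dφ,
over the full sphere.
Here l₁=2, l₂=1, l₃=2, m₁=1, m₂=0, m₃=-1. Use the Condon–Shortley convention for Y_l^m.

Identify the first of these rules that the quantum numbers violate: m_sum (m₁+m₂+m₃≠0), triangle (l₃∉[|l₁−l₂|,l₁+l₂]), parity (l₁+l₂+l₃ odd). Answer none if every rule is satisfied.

parity

azimuthal sum: 1 + 0 − 1 = 0  ✓
1 ≤ 2 ≤ 3 (triangle on l)  ✓
L = 2 + 1 + 2 = 5 (odd)  ✗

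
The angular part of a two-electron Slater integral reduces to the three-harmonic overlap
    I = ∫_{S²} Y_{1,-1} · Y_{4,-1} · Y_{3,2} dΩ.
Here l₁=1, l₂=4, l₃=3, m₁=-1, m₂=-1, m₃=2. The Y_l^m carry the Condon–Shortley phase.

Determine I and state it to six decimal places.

-0.106622

m-sum 0 ✓  L=8 even ✓  3≤3≤5 ✓
Π(2lᵢ+1) = 3×9×7 = 189
triangle coeff Δ(1,4,3) = 1/252
Σ_t [1,1]: t=1:−1/36 = -1/36
(3j)²=4/63 [(1 4 3; 0 0 0)], sign=+1
Σ_t [2,2]: t=2:+1/240 = 1/240
(3j)²=1/84 [(1 4 3; -1 -1 2)], sign=-1
⇒ 4πI² = 1/7
I = (-1)√(1/7/(4π)) = -0.10662181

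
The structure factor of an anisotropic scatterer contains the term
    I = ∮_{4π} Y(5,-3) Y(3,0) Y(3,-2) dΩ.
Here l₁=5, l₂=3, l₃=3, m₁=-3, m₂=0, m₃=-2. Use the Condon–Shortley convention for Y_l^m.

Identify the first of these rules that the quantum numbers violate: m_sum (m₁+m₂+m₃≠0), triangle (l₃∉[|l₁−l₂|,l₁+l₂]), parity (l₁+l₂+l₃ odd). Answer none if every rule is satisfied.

Σmᵢ = -5  ✗
l₃∈[|l₁−l₂|,l₁+l₂]=[2,8], have l₃=3
Σlᵢ = 11 ⇒ odd

m_sum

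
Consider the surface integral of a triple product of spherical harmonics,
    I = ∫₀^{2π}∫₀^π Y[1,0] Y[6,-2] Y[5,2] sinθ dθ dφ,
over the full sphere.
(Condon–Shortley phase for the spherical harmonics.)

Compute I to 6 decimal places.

Rules hold: Σm=0, L=12 even, 5≤5≤7.
N = 3·13·11 = 429
Δ = 2!·0!·10!/13! = 1/858
Racah Σ t=1..1: t=1:−1/14400 = -1/14400
⇒ 3j(1 6 5; 0 0 0)² = 6/143, sgn +1
Racah Σ t=1..1: t=1:−1/30240 = -1/30240
⇒ 3j(1 6 5; 0 -2 2)² = 16/429, sgn +1
4πI² = N·(3j₀)²·(3jₘ)² = 96/143
I = +1·√(0.671329/4π) = 0.23113338

0.231133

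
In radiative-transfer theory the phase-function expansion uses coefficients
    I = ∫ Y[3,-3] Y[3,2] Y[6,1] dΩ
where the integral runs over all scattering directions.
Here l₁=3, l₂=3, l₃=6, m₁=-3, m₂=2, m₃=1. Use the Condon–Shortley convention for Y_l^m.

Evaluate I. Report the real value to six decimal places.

Checks pass: Σm=0; 12 even; l₃=6∈[0,6].
(2·3+1)(2·3+1)(2·6+1) = 637
Δ: 0! 6! 6! / 13! → 1/12012
sum: t=0:+1/1296 = 1/1296
3j²(3 3 6; 0 0 0) = Δ·Π!·Σ² = 100/3003  (sign +1)
sum: t=0:+1/86400 = 1/86400
3j²(3 3 6; -3 2 1) = Δ·Π!·Σ² = 1/1716  (sign -1)
combine: 4πI² = 637·100/3003·1/1716 = 175/14157
take √, sign -1: I = -0.03136379

-0.031364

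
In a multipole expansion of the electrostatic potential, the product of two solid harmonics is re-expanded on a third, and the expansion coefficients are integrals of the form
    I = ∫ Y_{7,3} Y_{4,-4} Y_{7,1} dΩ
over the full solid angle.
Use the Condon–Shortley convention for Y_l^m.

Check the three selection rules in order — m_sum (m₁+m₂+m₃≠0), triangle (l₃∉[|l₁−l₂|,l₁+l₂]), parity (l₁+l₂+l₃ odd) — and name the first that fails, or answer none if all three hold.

m₁+m₂+m₃ = 3 − 4 + 1 = 0  ✓
triangle: |7−4|=3 ≤ l₃=7 ≤ 7+4=11  ✓
parity: l₁+l₂+l₃ = 18 is even  ✓

none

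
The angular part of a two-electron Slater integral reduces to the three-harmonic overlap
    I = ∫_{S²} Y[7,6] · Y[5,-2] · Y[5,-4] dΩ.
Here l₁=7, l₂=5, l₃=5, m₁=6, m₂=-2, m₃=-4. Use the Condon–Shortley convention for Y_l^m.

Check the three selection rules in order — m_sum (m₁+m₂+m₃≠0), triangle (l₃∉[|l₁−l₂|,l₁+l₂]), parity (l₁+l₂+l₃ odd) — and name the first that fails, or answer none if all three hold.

parity

azimuthal sum: 6 − 2 − 4 = 0  ✓
2 ≤ 5 ≤ 12 (triangle on l)  ✓
L = 7 + 5 + 5 = 17 (odd)  ✗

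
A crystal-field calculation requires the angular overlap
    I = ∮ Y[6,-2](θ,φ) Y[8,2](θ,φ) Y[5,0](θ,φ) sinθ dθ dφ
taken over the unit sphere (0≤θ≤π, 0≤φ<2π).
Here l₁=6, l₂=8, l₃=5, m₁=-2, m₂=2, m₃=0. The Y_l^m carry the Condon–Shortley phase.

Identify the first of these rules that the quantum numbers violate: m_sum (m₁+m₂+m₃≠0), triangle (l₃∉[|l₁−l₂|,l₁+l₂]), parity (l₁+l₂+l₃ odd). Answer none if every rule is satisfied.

Σmᵢ = 0  ✓
l₃∈[|l₁−l₂|,l₁+l₂]=[2,14], have l₃=5  ✓
Σlᵢ = 19 ⇒ odd  ✗

parity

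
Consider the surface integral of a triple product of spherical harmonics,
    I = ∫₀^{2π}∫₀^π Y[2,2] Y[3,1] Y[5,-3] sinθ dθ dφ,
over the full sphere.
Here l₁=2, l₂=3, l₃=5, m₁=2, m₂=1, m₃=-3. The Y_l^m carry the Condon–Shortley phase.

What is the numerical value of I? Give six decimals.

-0.200476

m-sum 0 ✓  L=10 even ✓  1≤5≤5 ✓
Π(2lᵢ+1) = 5×7×11 = 385
triangle coeff Δ(2,3,5) = 1/2310
Σ_t [0,0]: t=0:+1/144 = 1/144
(3j)²=10/231 [(2 3 5; 0 0 0)], sign=-1
Σ_t [0,0]: t=0:+1/1152 = 1/1152
(3j)²=1/33 [(2 3 5; 2 1 -3)], sign=+1
⇒ 4πI² = 50/99
I = (-1)√(50/99/(4π)) = -0.20047604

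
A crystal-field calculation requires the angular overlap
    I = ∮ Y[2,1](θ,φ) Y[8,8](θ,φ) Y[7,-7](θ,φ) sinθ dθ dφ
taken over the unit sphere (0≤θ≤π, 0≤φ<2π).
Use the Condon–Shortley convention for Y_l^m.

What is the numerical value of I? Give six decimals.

1 + 8 − 7 = 2 ≠ 0: azimuthal integral kills it; I = 0

0.000000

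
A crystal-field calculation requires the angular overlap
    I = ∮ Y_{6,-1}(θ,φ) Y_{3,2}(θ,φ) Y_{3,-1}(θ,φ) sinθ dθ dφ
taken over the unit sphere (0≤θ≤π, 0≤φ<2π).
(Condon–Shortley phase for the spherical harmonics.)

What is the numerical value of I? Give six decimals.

m-sum 0 ✓  L=12 even ✓  3≤3≤9 ✓
Π(2lᵢ+1) = 13×7×7 = 637
triangle coeff Δ(6,3,3) = 1/12012
Σ_t [3,3]: t=3:−1/1296 = -1/1296
(3j)²=100/3003 [(6 3 3; 0 0 0)], sign=+1
Σ_t [5,5]: t=5:−1/5760 = -1/5760
(3j)²=5/572 [(6 3 3; -1 2 -1)], sign=-1
⇒ 4πI² = 875/4719
I = (-1)√(875/4719/(4π)) = -0.12147142

-0.121471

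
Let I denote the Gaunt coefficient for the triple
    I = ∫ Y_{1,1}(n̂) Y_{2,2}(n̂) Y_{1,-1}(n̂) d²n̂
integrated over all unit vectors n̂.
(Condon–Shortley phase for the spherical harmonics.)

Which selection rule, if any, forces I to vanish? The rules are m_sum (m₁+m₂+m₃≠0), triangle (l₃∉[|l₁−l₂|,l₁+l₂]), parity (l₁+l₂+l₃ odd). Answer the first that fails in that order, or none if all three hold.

m_sum

Σmᵢ = 2  ✗
l₃∈[|l₁−l₂|,l₁+l₂]=[1,3], have l₃=1
Σlᵢ = 4 ⇒ even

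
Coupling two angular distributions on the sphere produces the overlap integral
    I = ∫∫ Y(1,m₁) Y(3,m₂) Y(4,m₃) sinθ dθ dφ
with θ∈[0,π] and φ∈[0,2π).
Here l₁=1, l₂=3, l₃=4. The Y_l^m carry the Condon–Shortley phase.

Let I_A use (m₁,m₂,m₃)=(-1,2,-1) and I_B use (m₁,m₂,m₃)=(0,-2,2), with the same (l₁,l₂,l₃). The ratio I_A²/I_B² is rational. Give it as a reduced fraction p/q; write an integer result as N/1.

1/4

Shared (l₁,l₂,l₃)=(1,3,4): N and (l;000)² cancel in I_A²/I_B².
A: Δ = 0!·2!·6!/9! = 1/252; Racah Σ t=0..0: t=0:+1/240 = 1/240; ⇒ 3j(1 3 4; -1 2 -1)² = 1/84, sgn -1
B: Δ = 0!·2!·6!/9! = 1/252; Racah Σ t=0..0: t=0:+1/120 = 1/120; ⇒ 3j(1 3 4; 0 -2 2)² = 1/21, sgn +1
I_A²/I_B² = (1/84)/(1/21) = 1/4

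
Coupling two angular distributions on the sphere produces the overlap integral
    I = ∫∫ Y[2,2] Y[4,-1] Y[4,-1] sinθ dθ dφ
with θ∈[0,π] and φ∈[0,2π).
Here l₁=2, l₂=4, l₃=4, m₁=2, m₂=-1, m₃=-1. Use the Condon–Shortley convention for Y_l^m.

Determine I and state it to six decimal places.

0.200662

Checks pass: Σm=0; 10 even; l₃=4∈[2,6].
(2·2+1)(2·4+1)(2·4+1) = 405
Δ: 2! 2! 6! / 11! → 1/13860
sum: t=0:+1/192 t=1:−1/36 t=2:+1/192 = -5/288
3j²(2 4 4; 0 0 0) = Δ·Π!·Σ² = 20/693  (sign -1)
sum: t=0:+1/144 = 1/144
3j²(2 4 4; 2 -1 -1) = Δ·Π!·Σ² = 10/231  (sign -1)
combine: 4πI² = 405·20/693·10/231 = 3000/5929
take √, sign +1: I = 0.20066192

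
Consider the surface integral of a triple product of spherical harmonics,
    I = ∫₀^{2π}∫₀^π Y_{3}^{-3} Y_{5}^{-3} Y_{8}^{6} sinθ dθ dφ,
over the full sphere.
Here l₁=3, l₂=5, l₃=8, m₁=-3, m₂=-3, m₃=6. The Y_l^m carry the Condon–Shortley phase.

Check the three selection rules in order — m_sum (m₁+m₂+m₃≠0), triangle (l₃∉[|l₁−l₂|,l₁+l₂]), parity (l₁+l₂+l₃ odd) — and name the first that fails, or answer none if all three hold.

azimuthal sum: -3 − 3 + 6 = 0  ✓
2 ≤ 8 ≤ 8 (triangle on l)  ✓
L = 3 + 5 + 8 = 16 (even)  ✓

none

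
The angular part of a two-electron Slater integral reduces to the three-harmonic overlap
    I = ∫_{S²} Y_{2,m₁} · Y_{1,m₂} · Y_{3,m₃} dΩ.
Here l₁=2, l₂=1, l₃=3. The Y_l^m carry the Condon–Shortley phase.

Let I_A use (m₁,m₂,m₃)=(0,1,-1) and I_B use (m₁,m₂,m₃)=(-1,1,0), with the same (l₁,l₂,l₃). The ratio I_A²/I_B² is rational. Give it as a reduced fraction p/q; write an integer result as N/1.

2/1

l's match ⇒ only the (l;m) 3-j factors differ between A and B.
A: triangle coeff Δ(2,1,3) = 1/105; Σ_t [0,0]: t=0:+1/8 = 1/8; (3j)²=2/35 [(2 1 3; 0 1 -1)], sign=+1
B: triangle coeff Δ(2,1,3) = 1/105; Σ_t [0,0]: t=0:+1/12 = 1/12; (3j)²=1/35 [(2 1 3; -1 1 0)], sign=-1
I_A²/I_B² = (2/35)/(1/35) = 2/1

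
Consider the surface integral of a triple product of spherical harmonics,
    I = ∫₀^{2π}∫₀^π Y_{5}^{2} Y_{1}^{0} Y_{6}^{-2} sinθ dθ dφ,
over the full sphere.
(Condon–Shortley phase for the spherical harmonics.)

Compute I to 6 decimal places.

0.231133

m-sum 0 ✓  L=12 even ✓  4≤6≤6 ✓
Π(2lᵢ+1) = 11×3×13 = 429
triangle coeff Δ(5,1,6) = 1/858
Σ_t [0,0]: t=0:+1/14400 = 1/14400
(3j)²=6/143 [(5 1 6; 0 0 0)], sign=+1
Σ_t [0,0]: t=0:+1/30240 = 1/30240
(3j)²=16/429 [(5 1 6; 2 0 -2)], sign=+1
⇒ 4πI² = 96/143
I = (+1)√(96/143/(4π)) = 0.23113338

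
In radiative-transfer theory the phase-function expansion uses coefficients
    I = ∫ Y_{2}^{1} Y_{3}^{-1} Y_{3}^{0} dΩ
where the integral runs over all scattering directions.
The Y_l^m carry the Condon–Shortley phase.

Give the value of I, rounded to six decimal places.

-0.059471

Checks pass: Σm=0; 8 even; l₃=3∈[1,5].
(2·2+1)(2·3+1)(2·3+1) = 245
Δ: 2! 2! 4! / 9! → 1/3780
sum: t=0:+1/24 t=1:−1/4 t=2:+1/24 = -1/6
3j²(2 3 3; 0 0 0) = Δ·Π!·Σ² = 4/105  (sign +1)
sum: t=0:+1/8 t=1:−1/12 = 1/24
3j²(2 3 3; 1 -1 0) = Δ·Π!·Σ² = 1/210  (sign -1)
combine: 4πI² = 245·4/105·1/210 = 2/45
take √, sign -1: I = -0.05947080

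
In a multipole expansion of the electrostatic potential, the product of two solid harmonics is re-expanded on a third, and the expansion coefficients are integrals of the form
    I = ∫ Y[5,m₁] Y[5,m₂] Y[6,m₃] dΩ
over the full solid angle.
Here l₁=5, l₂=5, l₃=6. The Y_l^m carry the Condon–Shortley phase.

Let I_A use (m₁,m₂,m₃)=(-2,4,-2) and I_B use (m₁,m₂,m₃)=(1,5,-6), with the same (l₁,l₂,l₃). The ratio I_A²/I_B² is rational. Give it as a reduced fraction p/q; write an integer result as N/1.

14/11

l's match ⇒ only the (l;m) 3-j factors differ between A and B.
A: triangle coeff Δ(5,5,6) = 1/28588560; Σ_t [3,4]: t=3:−1/207360 t=4:+1/103680 = 1/207360; (3j)²=21/2431 [(5 5 6; -2 4 -2)], sign=+1
B: triangle coeff Δ(5,5,6) = 1/28588560; Σ_t [4,4]: t=4:+1/12441600 = 1/12441600; (3j)²=3/442 [(5 5 6; 1 5 -6)], sign=+1
I_A²/I_B² = (21/2431)/(3/442) = 14/11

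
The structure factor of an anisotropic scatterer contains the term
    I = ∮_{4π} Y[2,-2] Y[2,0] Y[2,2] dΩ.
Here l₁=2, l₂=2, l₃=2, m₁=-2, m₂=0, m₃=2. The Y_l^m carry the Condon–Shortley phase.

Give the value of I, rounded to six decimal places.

-0.180224

m-sum 0 ✓  L=6 even ✓  0≤2≤4 ✓
Π(2lᵢ+1) = 5×5×5 = 125
triangle coeff Δ(2,2,2) = 1/630
Σ_t [0,2]: t=0:+1/8 t=1:−1/1 t=2:+1/8 = -3/4
(3j)²=2/35 [(2 2 2; 0 0 0)], sign=-1
Σ_t [2,2]: t=2:+1/8 = 1/8
(3j)²=2/35 [(2 2 2; -2 0 2)], sign=+1
⇒ 4πI² = 20/49
I = (-1)√(20/49/(4π)) = -0.18022375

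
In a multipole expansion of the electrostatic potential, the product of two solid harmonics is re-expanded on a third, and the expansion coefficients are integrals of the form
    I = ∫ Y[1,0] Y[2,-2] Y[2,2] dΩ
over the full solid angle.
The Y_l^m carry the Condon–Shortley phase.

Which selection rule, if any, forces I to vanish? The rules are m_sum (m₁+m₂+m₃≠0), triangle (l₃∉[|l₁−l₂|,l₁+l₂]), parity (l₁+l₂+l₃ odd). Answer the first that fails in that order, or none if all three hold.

m₁+m₂+m₃ = 0 − 2 + 2 = 0  ✓
triangle: |1−2|=1 ≤ l₃=2 ≤ 1+2=3  ✓
parity: l₁+l₂+l₃ = 5 is odd  ✗

parity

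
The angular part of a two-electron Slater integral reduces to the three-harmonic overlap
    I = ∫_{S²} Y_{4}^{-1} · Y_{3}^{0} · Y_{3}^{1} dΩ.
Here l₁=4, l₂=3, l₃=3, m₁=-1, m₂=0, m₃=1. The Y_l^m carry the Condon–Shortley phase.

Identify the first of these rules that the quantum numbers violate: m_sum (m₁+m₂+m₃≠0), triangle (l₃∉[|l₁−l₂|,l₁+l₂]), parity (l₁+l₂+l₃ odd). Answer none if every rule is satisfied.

Σmᵢ = 0  ✓
l₃∈[|l₁−l₂|,l₁+l₂]=[1,7], have l₃=3  ✓
Σlᵢ = 10 ⇒ even  ✓

none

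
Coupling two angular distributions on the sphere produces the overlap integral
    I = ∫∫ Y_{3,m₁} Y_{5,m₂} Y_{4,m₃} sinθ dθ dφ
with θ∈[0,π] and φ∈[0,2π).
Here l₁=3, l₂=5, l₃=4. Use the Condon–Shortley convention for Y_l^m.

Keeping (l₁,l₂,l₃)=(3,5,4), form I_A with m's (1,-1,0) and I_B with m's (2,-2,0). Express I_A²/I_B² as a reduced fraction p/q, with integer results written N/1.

Same 3,5,4: normalisation and zero-m 3j drop out of the ratio.
A: Δ: 4! 2! 6! / 13! → 1/180180; sum: t=0:+1/2304 t=1:−1/216 t=2:+1/384 = -11/6912; 3j²(3 5 4; 1 -1 0) = Δ·Π!·Σ² = 11/1638  (sign -1)
B: Δ: 4! 2! 6! / 13! → 1/180180; sum: t=0:+1/864 t=1:−1/576 = -1/1728; 3j²(3 5 4; 2 -2 0) = Δ·Π!·Σ² = 5/1287  (sign -1)
I_A²/I_B² = (11/1638)/(5/1287) = 121/70

121/70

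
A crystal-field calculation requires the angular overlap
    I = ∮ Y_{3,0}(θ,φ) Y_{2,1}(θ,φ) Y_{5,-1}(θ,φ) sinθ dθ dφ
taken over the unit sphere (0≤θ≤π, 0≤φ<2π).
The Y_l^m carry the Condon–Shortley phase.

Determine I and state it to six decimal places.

-0.214318

m-sum 0 ✓  L=10 even ✓  1≤5≤5 ✓
Π(2lᵢ+1) = 7×5×11 = 385
triangle coeff Δ(3,2,5) = 1/2310
Σ_t [0,0]: t=0:+1/144 = 1/144
(3j)²=10/231 [(3 2 5; 0 0 0)], sign=-1
Σ_t [0,0]: t=0:+1/216 = 1/216
(3j)²=8/231 [(3 2 5; 0 1 -1)], sign=+1
⇒ 4πI² = 400/693
I = (-1)√(400/693/(4π)) = -0.21431790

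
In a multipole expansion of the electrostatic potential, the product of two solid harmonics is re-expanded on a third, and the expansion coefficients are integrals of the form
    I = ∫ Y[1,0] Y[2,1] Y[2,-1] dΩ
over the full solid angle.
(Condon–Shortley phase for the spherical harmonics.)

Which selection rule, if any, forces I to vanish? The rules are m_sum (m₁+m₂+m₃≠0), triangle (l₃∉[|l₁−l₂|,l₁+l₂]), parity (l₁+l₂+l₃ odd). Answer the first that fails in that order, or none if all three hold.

m₁+m₂+m₃ = 0 + 1 − 1 = 0  ✓
triangle: |1−2|=1 ≤ l₃=2 ≤ 1+2=3  ✓
parity: l₁+l₂+l₃ = 5 is odd  ✗

parity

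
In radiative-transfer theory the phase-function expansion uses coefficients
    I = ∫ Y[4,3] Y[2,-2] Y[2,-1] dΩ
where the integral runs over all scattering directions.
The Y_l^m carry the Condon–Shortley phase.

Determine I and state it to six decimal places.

Rules hold: Σm=0, L=8 even, 2≤2≤6.
N = 9·5·5 = 225
Δ = 4!·4!·0!/9! = 1/630
Racah Σ t=2..2: t=2:+1/16 = 1/16
⇒ 3j(4 2 2; 0 0 0)² = 2/35, sgn +1
Racah Σ t=0..0: t=0:+1/144 = 1/144
⇒ 3j(4 2 2; 3 -2 -1)² = 1/18, sgn -1
4πI² = N·(3j₀)²·(3jₘ)² = 5/7
I = -1·√(0.714286/4π) = -0.23841361

-0.238414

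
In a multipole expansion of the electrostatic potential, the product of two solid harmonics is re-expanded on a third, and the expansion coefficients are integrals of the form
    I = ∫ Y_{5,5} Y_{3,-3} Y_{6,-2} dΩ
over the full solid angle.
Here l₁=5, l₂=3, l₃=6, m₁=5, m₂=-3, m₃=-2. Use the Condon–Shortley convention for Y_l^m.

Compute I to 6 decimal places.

Rules hold: Σm=0, L=14 even, 2≤6≤8.
N = 11·7·13 = 1001
Δ = 2!·8!·4!/15! = 1/675675
Racah Σ t=0..2: t=0:+1/8640 t=1:−1/2304 t=2:+1/8640 = -7/34560
⇒ 3j(5 3 6; 0 0 0)² = 7/429, sgn -1
Racah Σ t=0..0: t=0:+1/1935360 = 1/1935360
⇒ 3j(5 3 6; 5 -3 -2)² = 1/1001, sgn +1
4πI² = N·(3j₀)²·(3jₘ)² = 7/429
I = -1·√(0.016317/4π) = -0.03603425

-0.036034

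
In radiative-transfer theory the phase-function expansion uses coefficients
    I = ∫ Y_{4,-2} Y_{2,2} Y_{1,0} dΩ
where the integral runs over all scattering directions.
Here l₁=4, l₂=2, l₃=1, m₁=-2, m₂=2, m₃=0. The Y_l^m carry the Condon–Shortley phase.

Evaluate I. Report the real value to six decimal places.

|4−2|≤1≤4+2 violated ⇒ I = 0

0.000000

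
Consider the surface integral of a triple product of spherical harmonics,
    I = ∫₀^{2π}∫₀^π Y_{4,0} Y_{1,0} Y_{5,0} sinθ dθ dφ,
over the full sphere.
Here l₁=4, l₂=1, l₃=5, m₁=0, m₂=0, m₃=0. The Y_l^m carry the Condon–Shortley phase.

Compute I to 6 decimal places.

0.245532

Checks pass: Σm=0; 10 even; l₃=5∈[3,5].
(2·4+1)(2·1+1)(2·5+1) = 297
Δ: 0! 8! 2! / 11! → 1/495
sum: t=0:+1/576 = 1/576
3j²(4 1 5; 0 0 0) = Δ·Π!·Σ² = 5/99  (sign -1)
(m-triple is (0,0,0) — same symbol as above.)
combine: 4πI² = 297·5/99·5/99 = 25/33
take √, sign +1: I = 0.24553200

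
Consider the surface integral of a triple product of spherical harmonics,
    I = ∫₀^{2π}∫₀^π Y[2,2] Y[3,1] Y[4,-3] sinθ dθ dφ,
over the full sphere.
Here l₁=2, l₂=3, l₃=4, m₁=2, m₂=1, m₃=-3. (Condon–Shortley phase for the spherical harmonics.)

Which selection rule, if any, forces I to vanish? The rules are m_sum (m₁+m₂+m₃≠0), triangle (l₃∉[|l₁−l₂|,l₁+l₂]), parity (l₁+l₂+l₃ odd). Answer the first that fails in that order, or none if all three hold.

parity

Σmᵢ = 0  ✓
l₃∈[|l₁−l₂|,l₁+l₂]=[1,5], have l₃=4  ✓
Σlᵢ = 9 ⇒ odd  ✗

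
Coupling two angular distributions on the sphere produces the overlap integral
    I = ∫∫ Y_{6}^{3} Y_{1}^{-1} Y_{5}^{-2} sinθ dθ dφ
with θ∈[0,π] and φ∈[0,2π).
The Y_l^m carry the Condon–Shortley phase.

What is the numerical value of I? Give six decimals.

Checks pass: Σm=0; 12 even; l₃=5∈[5,7].
(2·6+1)(2·1+1)(2·5+1) = 429
Δ: 2! 10! 0! / 13! → 1/858
sum: t=1:−1/14400 = -1/14400
3j²(6 1 5; 0 0 0) = Δ·Π!·Σ² = 6/143  (sign +1)
sum: t=0:+1/60480 = 1/60480
3j²(6 1 5; 3 -1 -2) = Δ·Π!·Σ² = 6/143  (sign -1)
combine: 4πI² = 429·6/143·6/143 = 108/143
take √, sign -1: I = -0.24515397

-0.245154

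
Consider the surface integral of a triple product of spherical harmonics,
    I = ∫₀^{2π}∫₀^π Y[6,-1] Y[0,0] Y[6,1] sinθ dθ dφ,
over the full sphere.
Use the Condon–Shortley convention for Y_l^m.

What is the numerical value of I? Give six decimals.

m-sum 0 ✓  L=12 even ✓  6≤6≤6 ✓
Π(2lᵢ+1) = 13×1×13 = 169
triangle coeff Δ(6,0,6) = 1/13
Σ_t [0,0]: t=0:+1/518400 = 1/518400
(3j)²=1/13 [(6 0 6; 0 0 0)], sign=+1
Σ_t [0,0]: t=0:+1/604800 = 1/604800
(3j)²=1/13 [(6 0 6; -1 0 1)], sign=-1
⇒ 4πI² = 1/1
I = (-1)√(1/1/(4π)) = -0.28209479

-0.282095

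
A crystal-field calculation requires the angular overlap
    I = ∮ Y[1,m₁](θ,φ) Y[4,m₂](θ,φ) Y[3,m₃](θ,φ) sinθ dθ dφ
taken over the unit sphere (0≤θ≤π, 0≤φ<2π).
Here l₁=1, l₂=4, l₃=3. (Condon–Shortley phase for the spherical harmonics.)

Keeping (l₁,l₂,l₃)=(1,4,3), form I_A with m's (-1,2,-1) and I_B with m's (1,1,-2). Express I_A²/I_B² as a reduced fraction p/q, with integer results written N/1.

5/1

l's match ⇒ only the (l;m) 3-j factors differ between A and B.
A: triangle coeff Δ(1,4,3) = 1/252; Σ_t [2,2]: t=2:+1/96 = 1/96; (3j)²=5/84 [(1 4 3; -1 2 -1)], sign=+1
B: triangle coeff Δ(1,4,3) = 1/252; Σ_t [0,0]: t=0:+1/240 = 1/240; (3j)²=1/84 [(1 4 3; 1 1 -2)], sign=-1
I_A²/I_B² = (5/84)/(1/84) = 5/1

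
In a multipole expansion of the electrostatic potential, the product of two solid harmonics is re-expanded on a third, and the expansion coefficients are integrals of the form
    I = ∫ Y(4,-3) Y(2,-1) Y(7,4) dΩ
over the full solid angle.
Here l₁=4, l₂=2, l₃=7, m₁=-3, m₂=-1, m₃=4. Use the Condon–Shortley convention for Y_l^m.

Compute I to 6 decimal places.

0.000000

l₃=7 ∉ [2,6] — triangle fails ⇒ I = 0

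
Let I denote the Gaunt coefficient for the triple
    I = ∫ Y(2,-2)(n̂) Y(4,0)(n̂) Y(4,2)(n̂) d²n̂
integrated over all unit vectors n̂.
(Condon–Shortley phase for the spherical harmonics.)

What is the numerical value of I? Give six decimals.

-0.190365

Rules hold: Σm=0, L=10 even, 2≤4≤6.
N = 5·9·9 = 405
Δ = 2!·2!·6!/11! = 1/13860
Racah Σ t=0..2: t=0:+1/192 t=1:−1/36 t=2:+1/192 = -5/288
⇒ 3j(2 4 4; 0 0 0)² = 20/693, sgn -1
Racah Σ t=2..2: t=2:+1/192 = 1/192
⇒ 3j(2 4 4; -2 0 2)² = 3/77, sgn +1
4πI² = N·(3j₀)²·(3jₘ)² = 2700/5929
I = -1·√(0.455389/4π) = -0.19036462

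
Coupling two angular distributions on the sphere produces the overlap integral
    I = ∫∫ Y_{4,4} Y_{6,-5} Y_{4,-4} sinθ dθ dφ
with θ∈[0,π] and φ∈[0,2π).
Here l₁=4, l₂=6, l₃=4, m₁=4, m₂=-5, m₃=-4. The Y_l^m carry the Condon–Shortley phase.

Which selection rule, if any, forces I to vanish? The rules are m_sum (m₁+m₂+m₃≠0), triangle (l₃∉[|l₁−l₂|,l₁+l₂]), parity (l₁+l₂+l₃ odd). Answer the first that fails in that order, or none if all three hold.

m_sum

Σmᵢ = -5  ✗
l₃∈[|l₁−l₂|,l₁+l₂]=[2,10], have l₃=4
Σlᵢ = 14 ⇒ even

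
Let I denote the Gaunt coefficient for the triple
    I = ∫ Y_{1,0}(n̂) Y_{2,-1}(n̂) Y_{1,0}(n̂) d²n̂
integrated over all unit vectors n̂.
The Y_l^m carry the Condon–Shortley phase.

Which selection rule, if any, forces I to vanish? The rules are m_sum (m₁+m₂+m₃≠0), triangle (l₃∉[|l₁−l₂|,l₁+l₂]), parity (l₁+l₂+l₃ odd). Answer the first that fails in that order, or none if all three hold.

m_sum

m₁+m₂+m₃ = 0 − 1 + 0 = -1  ✗
triangle: |1−2|=1 ≤ l₃=1 ≤ 1+2=3
parity: l₁+l₂+l₃ = 4 is even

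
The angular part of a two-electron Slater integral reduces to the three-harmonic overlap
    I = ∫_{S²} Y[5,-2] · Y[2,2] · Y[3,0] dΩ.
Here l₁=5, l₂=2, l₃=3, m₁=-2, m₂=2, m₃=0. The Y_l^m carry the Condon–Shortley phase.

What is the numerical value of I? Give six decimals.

Checks pass: Σm=0; 10 even; l₃=3∈[3,7].
(2·5+1)(2·2+1)(2·3+1) = 385
Δ: 4! 6! 0! / 11! → 1/2310
sum: t=2:+1/144 = 1/144
3j²(5 2 3; 0 0 0) = Δ·Π!·Σ² = 10/231  (sign -1)
sum: t=4:+1/864 = 1/864
3j²(5 2 3; -2 2 0) = Δ·Π!·Σ² = 1/66  (sign -1)
combine: 4πI² = 385·10/231·1/66 = 25/99
take √, sign +1: I = 0.14175797

0.141758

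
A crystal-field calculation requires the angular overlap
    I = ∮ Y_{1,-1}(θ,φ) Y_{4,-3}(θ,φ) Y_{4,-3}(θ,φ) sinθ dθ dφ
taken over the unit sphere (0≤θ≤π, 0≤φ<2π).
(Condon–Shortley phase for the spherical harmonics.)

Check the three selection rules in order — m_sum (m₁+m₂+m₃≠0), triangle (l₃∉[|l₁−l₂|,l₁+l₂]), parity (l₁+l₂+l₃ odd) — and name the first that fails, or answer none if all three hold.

m_sum

Σmᵢ = -7  ✗
l₃∈[|l₁−l₂|,l₁+l₂]=[3,5], have l₃=4
Σlᵢ = 9 ⇒ odd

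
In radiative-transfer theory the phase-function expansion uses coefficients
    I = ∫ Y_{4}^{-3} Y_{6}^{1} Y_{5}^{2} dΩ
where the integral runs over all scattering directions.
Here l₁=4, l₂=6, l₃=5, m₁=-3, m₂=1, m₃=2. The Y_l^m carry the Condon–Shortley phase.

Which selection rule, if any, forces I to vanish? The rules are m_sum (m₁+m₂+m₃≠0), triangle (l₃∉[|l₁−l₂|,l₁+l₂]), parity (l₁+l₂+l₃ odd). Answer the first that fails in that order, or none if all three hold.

parity

m₁+m₂+m₃ = -3 + 1 + 2 = 0  ✓
triangle: |4−6|=2 ≤ l₃=5 ≤ 4+6=10  ✓
parity: l₁+l₂+l₃ = 15 is odd  ✗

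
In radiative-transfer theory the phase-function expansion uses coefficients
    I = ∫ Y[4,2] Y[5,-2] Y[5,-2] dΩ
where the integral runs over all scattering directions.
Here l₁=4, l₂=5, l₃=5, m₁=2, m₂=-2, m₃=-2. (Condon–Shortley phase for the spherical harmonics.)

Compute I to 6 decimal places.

0.000000

m-sum = 2 − 2 − 2 = -2 ≠ 0 ⇒ I = 0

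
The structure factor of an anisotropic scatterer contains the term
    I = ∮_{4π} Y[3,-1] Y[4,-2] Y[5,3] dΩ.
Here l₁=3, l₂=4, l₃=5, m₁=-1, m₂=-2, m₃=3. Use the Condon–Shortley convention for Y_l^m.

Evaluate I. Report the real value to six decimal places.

-0.144236

Checks pass: Σm=0; 12 even; l₃=5∈[1,7].
(2·3+1)(2·4+1)(2·5+1) = 693
Δ: 2! 4! 6! / 13! → 1/180180
sum: t=0:+1/576 t=1:−1/144 t=2:+1/576 = -1/288
3j²(3 4 5; 0 0 0) = Δ·Π!·Σ² = 20/1001  (sign +1)
sum: t=0:+1/2304 t=1:−1/720 t=2:+1/5760 = -1/1280
3j²(3 4 5; -1 -2 3) = Δ·Π!·Σ² = 27/1430  (sign -1)
combine: 4πI² = 693·20/1001·27/1430 = 486/1859
take √, sign -1: I = -0.14423595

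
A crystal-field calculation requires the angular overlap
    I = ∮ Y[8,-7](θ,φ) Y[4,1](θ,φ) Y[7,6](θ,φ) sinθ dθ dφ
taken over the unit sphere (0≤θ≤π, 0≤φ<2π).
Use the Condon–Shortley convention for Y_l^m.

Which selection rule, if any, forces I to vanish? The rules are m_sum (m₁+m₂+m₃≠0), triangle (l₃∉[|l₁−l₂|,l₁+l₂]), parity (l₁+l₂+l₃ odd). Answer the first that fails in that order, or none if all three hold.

parity

m₁+m₂+m₃ = -7 + 1 + 6 = 0  ✓
triangle: |8−4|=4 ≤ l₃=7 ≤ 8+4=12  ✓
parity: l₁+l₂+l₃ = 19 is odd  ✗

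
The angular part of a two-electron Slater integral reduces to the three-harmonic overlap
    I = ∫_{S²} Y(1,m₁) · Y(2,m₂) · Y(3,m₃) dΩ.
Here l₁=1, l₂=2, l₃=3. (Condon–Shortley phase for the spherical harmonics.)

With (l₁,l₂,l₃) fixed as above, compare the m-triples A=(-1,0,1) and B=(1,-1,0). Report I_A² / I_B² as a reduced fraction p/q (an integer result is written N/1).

2/1

Shared (l₁,l₂,l₃)=(1,2,3): N and (l;000)² cancel in I_A²/I_B².
A: Δ = 0!·2!·4!/7! = 1/105; Racah Σ t=0..0: t=0:+1/8 = 1/8; ⇒ 3j(1 2 3; -1 0 1)² = 2/35, sgn +1
B: Δ = 0!·2!·4!/7! = 1/105; Racah Σ t=0..0: t=0:+1/12 = 1/12; ⇒ 3j(1 2 3; 1 -1 0)² = 1/35, sgn -1
I_A²/I_B² = (2/35)/(1/35) = 2/1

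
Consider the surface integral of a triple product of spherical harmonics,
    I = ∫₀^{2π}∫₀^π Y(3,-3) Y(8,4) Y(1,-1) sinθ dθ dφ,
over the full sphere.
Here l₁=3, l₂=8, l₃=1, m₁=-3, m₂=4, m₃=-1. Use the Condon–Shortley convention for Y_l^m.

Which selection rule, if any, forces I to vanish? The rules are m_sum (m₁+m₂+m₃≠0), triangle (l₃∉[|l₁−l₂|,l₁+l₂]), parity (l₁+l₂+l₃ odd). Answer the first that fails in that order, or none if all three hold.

triangle

azimuthal sum: -3 + 4 − 1 = 0  ✓
5 ≤ 1 ≤ 11 (triangle on l)  ✗
L = 3 + 8 + 1 = 12 (even)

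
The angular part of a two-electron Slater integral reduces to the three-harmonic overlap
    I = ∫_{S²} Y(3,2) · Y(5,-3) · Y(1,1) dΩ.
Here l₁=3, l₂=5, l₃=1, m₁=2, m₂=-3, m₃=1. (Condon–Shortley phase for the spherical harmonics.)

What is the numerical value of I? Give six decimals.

|3−5|≤1≤3+5 violated ⇒ I = 0

0.000000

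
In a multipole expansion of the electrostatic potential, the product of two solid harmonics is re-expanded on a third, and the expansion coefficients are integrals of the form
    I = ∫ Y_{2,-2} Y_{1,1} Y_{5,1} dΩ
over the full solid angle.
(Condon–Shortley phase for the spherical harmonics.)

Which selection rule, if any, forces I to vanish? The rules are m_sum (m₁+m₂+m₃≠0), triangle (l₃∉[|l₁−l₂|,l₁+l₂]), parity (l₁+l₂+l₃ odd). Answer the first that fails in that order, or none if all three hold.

triangle

azimuthal sum: -2 + 1 + 1 = 0  ✓
1 ≤ 5 ≤ 3 (triangle on l)  ✗
L = 2 + 1 + 5 = 8 (even)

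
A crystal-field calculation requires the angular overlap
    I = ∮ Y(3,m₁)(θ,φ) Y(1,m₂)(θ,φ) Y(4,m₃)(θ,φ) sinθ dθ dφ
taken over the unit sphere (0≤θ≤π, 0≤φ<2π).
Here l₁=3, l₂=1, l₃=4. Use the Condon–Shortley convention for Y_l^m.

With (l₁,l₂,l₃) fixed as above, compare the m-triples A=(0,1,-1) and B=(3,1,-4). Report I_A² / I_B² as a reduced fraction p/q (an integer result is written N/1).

5/14

Shared (l₁,l₂,l₃)=(3,1,4): N and (l;000)² cancel in I_A²/I_B².
A: Δ = 0!·6!·2!/9! = 1/252; Racah Σ t=0..0: t=0:+1/72 = 1/72; ⇒ 3j(3 1 4; 0 1 -1)² = 5/126, sgn -1
B: Δ = 0!·6!·2!/9! = 1/252; Racah Σ t=0..0: t=0:+1/1440 = 1/1440; ⇒ 3j(3 1 4; 3 1 -4)² = 1/9, sgn +1
I_A²/I_B² = (5/126)/(1/9) = 5/14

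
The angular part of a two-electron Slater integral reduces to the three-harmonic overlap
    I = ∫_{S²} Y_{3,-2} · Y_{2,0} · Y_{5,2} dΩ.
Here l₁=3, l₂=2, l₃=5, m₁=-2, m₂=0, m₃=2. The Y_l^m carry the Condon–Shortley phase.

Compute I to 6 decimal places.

0.190188

Rules hold: Σm=0, L=10 even, 1≤5≤5.
N = 7·5·11 = 385
Δ = 0!·6!·4!/11! = 1/2310
Racah Σ t=0..0: t=0:+1/144 = 1/144
⇒ 3j(3 2 5; 0 0 0)² = 10/231, sgn -1
Racah Σ t=0..0: t=0:+1/480 = 1/480
⇒ 3j(3 2 5; -2 0 2)² = 3/110, sgn -1
4πI² = N·(3j₀)²·(3jₘ)² = 5/11
I = +1·√(0.454545/4π) = 0.19018827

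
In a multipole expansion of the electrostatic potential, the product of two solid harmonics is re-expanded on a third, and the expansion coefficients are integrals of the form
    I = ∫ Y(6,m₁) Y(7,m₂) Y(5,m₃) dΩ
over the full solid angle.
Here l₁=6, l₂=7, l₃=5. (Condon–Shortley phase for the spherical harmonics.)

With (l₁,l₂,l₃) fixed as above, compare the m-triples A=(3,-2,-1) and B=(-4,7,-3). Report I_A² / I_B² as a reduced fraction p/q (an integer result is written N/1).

1408/3185

l's match ⇒ only the (l;m) 3-j factors differ between A and B.
A: triangle coeff Δ(6,7,5) = 1/174594420; Σ_t [0,3]: t=0:+1/29030400 t=1:−1/967680 t=2:+1/311040 t=3:−1/829440 = 11/10886400; (3j)²=1408/146965 [(6 7 5; 3 -2 -1)], sign=+1
B: triangle coeff Δ(6,7,5) = 1/174594420; Σ_t [8,8]: t=8:+1/116121600 = 1/116121600; (3j)²=7/323 [(6 7 5; -4 7 -3)], sign=+1
I_A²/I_B² = (1408/146965)/(7/323) = 1408/3185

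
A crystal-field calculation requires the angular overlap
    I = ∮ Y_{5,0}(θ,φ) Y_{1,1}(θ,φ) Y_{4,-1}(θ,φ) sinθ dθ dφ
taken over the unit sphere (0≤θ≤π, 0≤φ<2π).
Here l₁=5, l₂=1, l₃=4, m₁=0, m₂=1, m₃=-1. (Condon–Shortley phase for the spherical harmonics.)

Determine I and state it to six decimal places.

0.155288

m-sum 0 ✓  L=10 even ✓  4≤4≤6 ✓
Π(2lᵢ+1) = 11×3×9 = 297
triangle coeff Δ(5,1,4) = 1/495
Σ_t [1,1]: t=1:−1/576 = -1/576
(3j)²=5/99 [(5 1 4; 0 0 0)], sign=-1
Σ_t [2,2]: t=2:+1/1440 = 1/1440
(3j)²=2/99 [(5 1 4; 0 1 -1)], sign=-1
⇒ 4πI² = 10/33
I = (+1)√(10/33/(4π)) = 0.15528807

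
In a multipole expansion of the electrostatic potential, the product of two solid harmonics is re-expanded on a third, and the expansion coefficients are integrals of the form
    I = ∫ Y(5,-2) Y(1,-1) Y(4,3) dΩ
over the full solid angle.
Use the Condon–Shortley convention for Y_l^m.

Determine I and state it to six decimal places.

Checks pass: Σm=0; 10 even; l₃=4∈[4,6].
(2·5+1)(2·1+1)(2·4+1) = 297
Δ: 2! 8! 0! / 11! → 1/495
sum: t=1:−1/576 = -1/576
3j²(5 1 4; 0 0 0) = Δ·Π!·Σ² = 5/99  (sign -1)
sum: t=0:+1/10080 = 1/10080
3j²(5 1 4; -2 -1 3) = Δ·Π!·Σ² = 1/165  (sign -1)
combine: 4πI² = 297·5/99·1/165 = 1/11
take √, sign +1: I = 0.08505478

0.085055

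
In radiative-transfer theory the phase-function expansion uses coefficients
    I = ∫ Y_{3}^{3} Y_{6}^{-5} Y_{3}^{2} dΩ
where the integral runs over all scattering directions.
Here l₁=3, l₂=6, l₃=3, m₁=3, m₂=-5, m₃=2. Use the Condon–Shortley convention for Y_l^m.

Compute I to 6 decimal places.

-0.254801

Rules hold: Σm=0, L=12 even, 3≤3≤9.
N = 7·13·7 = 637
Δ = 6!·0!·6!/13! = 1/12012
Racah Σ t=3..3: t=3:−1/1296 = -1/1296
⇒ 3j(3 6 3; 0 0 0)² = 100/3003, sgn +1
Racah Σ t=0..0: t=0:+1/86400 = 1/86400
⇒ 3j(3 6 3; 3 -5 2)² = 1/26, sgn -1
4πI² = N·(3j₀)²·(3jₘ)² = 350/429
I = -1·√(0.815851/4π) = -0.25480060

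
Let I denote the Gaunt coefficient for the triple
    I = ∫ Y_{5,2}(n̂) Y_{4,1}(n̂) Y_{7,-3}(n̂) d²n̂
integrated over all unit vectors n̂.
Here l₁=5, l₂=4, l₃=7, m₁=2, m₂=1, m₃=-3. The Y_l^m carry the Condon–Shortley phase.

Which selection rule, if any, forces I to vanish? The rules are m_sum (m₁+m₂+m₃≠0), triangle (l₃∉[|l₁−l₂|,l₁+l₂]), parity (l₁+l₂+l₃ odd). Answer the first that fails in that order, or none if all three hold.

none

m₁+m₂+m₃ = 2 + 1 − 3 = 0  ✓
triangle: |5−4|=1 ≤ l₃=7 ≤ 5+4=9  ✓
parity: l₁+l₂+l₃ = 16 is even  ✓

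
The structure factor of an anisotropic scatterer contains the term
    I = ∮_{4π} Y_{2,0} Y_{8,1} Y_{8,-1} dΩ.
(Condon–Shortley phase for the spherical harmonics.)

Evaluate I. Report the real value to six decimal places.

m-sum 0 ✓  L=18 even ✓  6≤8≤10 ✓
Π(2lᵢ+1) = 5×17×17 = 1445
triangle coeff Δ(2,8,8) = 1/348840
Σ_t [0,2]: t=0:+1/116121600 t=1:−1/25401600 t=2:+1/116121600 = -1/45158400
(3j)²=24/1615 [(2 8 8; 0 0 0)], sign=-1
Σ_t [0,2]: t=0:+1/174182400 t=1:−1/29030400 t=2:+1/101606400 = -23/1219276800
(3j)²=529/38760 [(2 8 8; 0 1 -1)], sign=+1
⇒ 4πI² = 529/1805
I = (-1)√(529/1805/(4π)) = -0.15271592

-0.152716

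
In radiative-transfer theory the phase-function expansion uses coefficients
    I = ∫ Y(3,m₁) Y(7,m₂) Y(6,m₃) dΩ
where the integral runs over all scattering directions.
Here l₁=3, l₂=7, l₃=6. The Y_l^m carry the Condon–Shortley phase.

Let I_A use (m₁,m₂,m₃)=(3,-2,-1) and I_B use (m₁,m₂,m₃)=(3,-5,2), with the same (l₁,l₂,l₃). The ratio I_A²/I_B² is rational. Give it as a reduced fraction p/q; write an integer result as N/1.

49/55

Same 3,7,6: normalisation and zero-m 3j drop out of the ratio.
A: Δ: 4! 2! 10! / 17! → 1/2042040; sum: t=0:+1/691200 = 1/691200; 3j²(3 7 6; 3 -2 -1) = Δ·Π!·Σ² = 189/9724  (sign -1)
B: Δ: 4! 2! 10! / 17! → 1/2042040; sum: t=0:+1/3870720 = 1/3870720; 3j²(3 7 6; 3 -5 2) = Δ·Π!·Σ² = 135/6188  (sign +1)
I_A²/I_B² = (189/9724)/(135/6188) = 49/55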